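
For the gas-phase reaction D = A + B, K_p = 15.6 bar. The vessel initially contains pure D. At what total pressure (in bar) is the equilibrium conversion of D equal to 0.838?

P = 6.61 bar

Let X = conversion of D (basis 1 mol D); extent of reaction ξ = X.
Moles: n_D = 1 − X; n_A = X; n_B = X.
Total moles n_T = 1 + X.
K_p = p_A p_B / (p_D) with p_i = (n_i/n_T)·P.
At X = 0.838: the mole-fraction product g(X) = Π y_i^ν_i = 2.358. Since K_p = g(X)·P^{1}, P = (K_p/g)^(1/1) = (15.6/2.358)^(1/1) = 6.61 bar.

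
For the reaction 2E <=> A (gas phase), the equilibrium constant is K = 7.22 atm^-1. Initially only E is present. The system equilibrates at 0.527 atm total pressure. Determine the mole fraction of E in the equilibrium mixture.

Let X = conversion of E (basis 1 mol E); extent of reaction ξ = 0.5X.
Moles: n_E = 1 − X; n_A = 0.5X.
n_T = Σnᵢ = 1 − 0.5X.
Mole fractions y_i = n_i/n_T; K = p_A / (p_E^2) with p_i = y_i·P.
Substituting and setting equal to 7.22 atm^-1 gives a polynomial in X; the root in (0,1) is X = 0.752.
Then n_E = 0.248, n_T = 0.624, so y_E = 0.398.

y_E = 0.398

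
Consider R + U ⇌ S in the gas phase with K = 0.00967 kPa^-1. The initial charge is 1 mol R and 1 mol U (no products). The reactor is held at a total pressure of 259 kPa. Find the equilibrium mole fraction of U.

Basis: 1 mol R initially; let X = conversion of R. Extent ξ = X.
At extent ξ: n_R = 1 − X; n_U = 1 − X; n_S = X.
n_T = Σnᵢ = 2 − X.
Mole fractions y_i = n_i/n_T; K = p_S / (p_R p_U) with p_i = y_i·P.
Setting this equal to 0.00967 kPa^-1 and taking the physical root (0 < X < 1) gives X = 0.466.
Then n_U = 0.534, n_T = 1.53, so y_U = 0.348.

y_U = 0.348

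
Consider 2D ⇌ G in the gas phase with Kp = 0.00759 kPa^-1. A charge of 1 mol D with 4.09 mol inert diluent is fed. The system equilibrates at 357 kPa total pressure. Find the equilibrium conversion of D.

Basis: 1 mol D initially; let X = conversion of D. Extent ξ = 0.5X.
Moles: n_D = 1 − X; n_G = 0.5X; n_I = 4.09 (inert).
Total moles n_T = 5.09 − 0.5X.
With p_i = (n_i/n_T)P, Kp = p_G / (p_D^2).
Equating to 0.00759 kPa^-1 and solving on 0 < X < 1: X = 0.400.

X = 0.400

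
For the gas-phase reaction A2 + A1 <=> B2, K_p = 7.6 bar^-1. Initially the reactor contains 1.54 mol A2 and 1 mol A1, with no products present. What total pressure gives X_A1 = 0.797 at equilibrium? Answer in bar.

Take 1 mol A1 as basis and let X be its fractional conversion, so ξ = X.
Species balance: n_A2 = 1.54 − X; n_A1 = 1 − X; n_B2 = X.
Summing: n_T = 2.54 − X.
K_p = p_B2 / (p_A2 p_A1) with p_i = (n_i/n_T)·P.
At X = 0.797: the mole-fraction product g(X) = Π y_i^ν_i = 9.21. Since K_p = g(X)·P^{-1}, P = (g/K_p)^(1/1) = (9.21/7.6)^(1/1) = 1.21 bar.

P = 1.21 bar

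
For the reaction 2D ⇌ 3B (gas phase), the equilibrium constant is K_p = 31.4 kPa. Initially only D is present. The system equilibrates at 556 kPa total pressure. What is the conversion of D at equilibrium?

Basis: 1 mol D initially; let X = conversion of D. Extent ξ = 0.5X.
Species balance: n_D = 1 − X; n_B = 1.5X.
Total moles n_T = 1 + 0.5X.
With p_i = (n_i/n_T)P, K_p = p_B^3 / (p_D^2).
Equating to 31.4 kPa and solving on 0 < X < 1: X = 0.224.

X = 0.224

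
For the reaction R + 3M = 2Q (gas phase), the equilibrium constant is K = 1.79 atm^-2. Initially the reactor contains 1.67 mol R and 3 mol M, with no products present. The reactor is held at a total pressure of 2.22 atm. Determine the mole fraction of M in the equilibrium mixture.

y_M = 0.350

Take 3 mol M as basis and let X be its fractional conversion, so ξ = X.
Mole table: n_R = 1.67 − X; n_M = 3 − 3X; n_Q = 2X.
Summing: n_T = 4.67 − 2X.
y_i = n_i/n_T, p_i = y_i·P. K = p_Q^2 / (p_R p_M^3).
Substituting and setting equal to 1.79 atm^-2 gives a polynomial in X; the root in (0,1) is X = 0.594.
Then n_M = 1.22, n_T = 3.48, so y_M = 0.350.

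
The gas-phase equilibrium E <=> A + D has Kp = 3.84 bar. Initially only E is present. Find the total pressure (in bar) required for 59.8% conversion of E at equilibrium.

P = 6.9 bar

Basis: 1 mol E initially; let X = conversion of E. Extent ξ = X.
Moles: n_E = 1 − X; n_A = X; n_D = X.
n_T = Σnᵢ = 1 + X.
Kp = p_A p_D / (p_E) with p_i = (n_i/n_T)·P.
At X = 0.598: the mole-fraction product g(X) = Π y_i^ν_i = 0.5567. Since Kp = g(X)·P^{1}, P = (Kp/g)^(1/1) = (3.84/0.5567)^(1/1) = 6.9 bar.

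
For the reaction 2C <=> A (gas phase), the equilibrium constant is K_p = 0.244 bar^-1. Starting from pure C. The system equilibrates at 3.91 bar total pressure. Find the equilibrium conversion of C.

X = 0.544

Take 1 mol C as basis and let X be its fractional conversion, so ξ = 0.5X.
Moles: n_C = 1 − X; n_A = 0.5X.
n_T = Σnᵢ = 1 − 0.5X.
Mole fractions y_i = n_i/n_T; K_p = p_A / (p_C^2) with p_i = y_i·P.
Equating to 0.244 bar^-1 and solving on 0 < X < 1: X = 0.544.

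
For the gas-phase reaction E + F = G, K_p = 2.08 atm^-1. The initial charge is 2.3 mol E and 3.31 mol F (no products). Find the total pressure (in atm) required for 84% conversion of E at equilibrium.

Let X = conversion of E (basis 2.3 mol E); extent of reaction ξ = 2.3X.
Mole table: n_E = 2.3 − 2.3X; n_F = 3.31 − 2.3X; n_G = 2.3X.
Total moles n_T = 5.61 − 2.3X.
K_p = p_G / (p_E p_F) with p_i = (n_i/n_T)·P.
At X = 0.84: the mole-fraction product g(X) = Π y_i^ν_i = 14.01. Since K_p = g(X)·P^{-1}, P = (g/K_p)^(1/1) = (14.01/2.08)^(1/1) = 6.74 atm.

P = 6.74 atm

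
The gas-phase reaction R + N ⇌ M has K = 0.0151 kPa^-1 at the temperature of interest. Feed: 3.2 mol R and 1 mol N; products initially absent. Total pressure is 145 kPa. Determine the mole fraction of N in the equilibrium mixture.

Take 1 mol N as basis and let X be its fractional conversion, so ξ = X.
Moles: n_R = 3.2 − X; n_N = 1 − X; n_M = X.
Summing: n_T = 4.2 − X.
Mole fractions y_i = n_i/n_T; K = p_M / (p_R p_N) with p_i = y_i·P.
Equating to 0.0151 kPa^-1 and solving on 0 < X < 1: X = 0.612.
Then n_N = 0.388, n_T = 3.59, so y_N = 0.108.

y_N = 0.108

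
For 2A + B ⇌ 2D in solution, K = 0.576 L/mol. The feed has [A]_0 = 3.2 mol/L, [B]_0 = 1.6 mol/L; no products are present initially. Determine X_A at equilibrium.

Let X = conversion of A; extent ξ = 3.2X/2 mol/L.
Concentrations: [A] = 3.2 − 3.2X; [B] = 1.6 − 1.6X; [D] = 3.2X.
K = [D]^2 / ([A]^2 [B]).
Equating to 0.576 L/mol: the physical root is X = 0.422.

X = 0.422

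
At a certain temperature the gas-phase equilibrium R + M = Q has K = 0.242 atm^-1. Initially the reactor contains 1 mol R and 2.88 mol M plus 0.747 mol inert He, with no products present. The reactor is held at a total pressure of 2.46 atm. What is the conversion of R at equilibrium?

X = 0.263

Take 1 mol R as basis and let X be its fractional conversion, so ξ = X.
At extent ξ: n_R = 1 − X; n_M = 2.88 − X; n_Q = X; n_I = 0.747 (inert).
Total moles n_T = 4.63 − X.
y_i = n_i/n_T, p_i = y_i·P. K = p_Q / (p_R p_M).
Setting this equal to 0.242 atm^-1 and taking the physical root (0 < X < 1) gives X = 0.263.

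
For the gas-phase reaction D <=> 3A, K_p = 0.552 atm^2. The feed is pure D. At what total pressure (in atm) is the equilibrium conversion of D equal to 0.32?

Let X = conversion of D (basis 1 mol D); extent of reaction ξ = X.
At extent ξ: n_D = 1 − X; n_A = 3X.
Summing: n_T = 1 + 2X.
K_p = p_A^3 / (p_D) with p_i = (n_i/n_T)·P.
At X = 0.32: the mole-fraction product g(X) = Π y_i^ν_i = 0.4837. Since K_p = g(X)·P^{2}, P = (K_p/g)^(1/2) = (0.552/0.4837)^(1/2) = 1.07 atm.

P = 1.07 atm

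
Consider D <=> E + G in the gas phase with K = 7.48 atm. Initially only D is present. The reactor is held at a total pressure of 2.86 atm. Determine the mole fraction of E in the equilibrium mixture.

Basis: 1 mol D initially; let X = conversion of D. Extent ξ = X.
Mole table: n_D = 1 − X; n_E = X; n_G = X.
Summing: n_T = 1 + X.
Mole fractions y_i = n_i/n_T; K = p_E p_G / (p_D) with p_i = y_i·P.
This yields a degree-2 equation in X; solving on (0,1), X = 0.851.
Then n_E = 0.851, n_T = 1.85, so y_E = 0.460.

y_E = 0.460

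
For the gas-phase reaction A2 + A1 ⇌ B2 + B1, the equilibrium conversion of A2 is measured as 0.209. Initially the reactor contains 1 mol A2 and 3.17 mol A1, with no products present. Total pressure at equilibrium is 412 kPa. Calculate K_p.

K_p = 0.0186

Take 1 mol A2 as basis and let X be its fractional conversion, so ξ = X.
Species balance: n_A2 = 1 − X; n_A1 = 3.17 − X; n_B2 = X; n_B1 = X.
Since Δν = 0, n_T = 4.17 throughout.
At X = 0.209: n_A2 = 0.791, n_A1 = 2.96, n_B2 = 0.209, n_B1 = 0.209, n_T = 4.17.
p_i = (n_i/n_T)·P. K_p = p_B2 p_B1 / (p_A2 p_A1) = 0.0186.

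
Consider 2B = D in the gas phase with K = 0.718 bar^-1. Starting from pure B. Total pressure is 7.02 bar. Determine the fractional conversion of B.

Basis: 1 mol B initially; let X = conversion of B. Extent ξ = 0.5X.
At extent ξ: n_B = 1 − X; n_D = 0.5X.
n_T = Σnᵢ = 1 − 0.5X.
Mole fractions y_i = n_i/n_T; K = p_D / (p_B^2) with p_i = y_i·P.
Setting this equal to 0.718 bar^-1 and taking the physical root (0 < X < 1) gives X = 0.783.

X = 0.783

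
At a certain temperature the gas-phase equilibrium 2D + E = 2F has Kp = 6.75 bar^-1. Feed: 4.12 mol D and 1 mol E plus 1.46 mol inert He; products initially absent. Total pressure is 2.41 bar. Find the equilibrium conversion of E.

X = 0.836

Basis: 1 mol E initially; let X = conversion of E. Extent ξ = X.
At extent ξ: n_D = 4.12 − 2X; n_E = 1 − X; n_F = 2X; n_I = 1.46 (inert).
Summing: n_T = 6.58 − X.
y_i = n_i/n_T, p_i = y_i·P. Kp = p_F^2 / (p_D^2 p_E).
This yields a degree-3 equation in X; solving on (0,1), X = 0.836.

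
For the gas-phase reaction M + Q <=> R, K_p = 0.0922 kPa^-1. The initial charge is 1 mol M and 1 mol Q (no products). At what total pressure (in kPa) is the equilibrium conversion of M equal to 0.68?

P = 95.1 kPa

Basis: 1 mol M initially; let X = conversion of M. Extent ξ = X.
Species balance: n_M = 1 − X; n_Q = 1 − X; n_R = X.
n_T = Σnᵢ = 2 − X.
K_p = p_R / (p_M p_Q) with p_i = (n_i/n_T)·P.
At X = 0.68: the mole-fraction product g(X) = Π y_i^ν_i = 8.766. Since K_p = g(X)·P^{-1}, P = (g/K_p)^(1/1) = (8.766/0.0922)^(1/1) = 95.1 kPa.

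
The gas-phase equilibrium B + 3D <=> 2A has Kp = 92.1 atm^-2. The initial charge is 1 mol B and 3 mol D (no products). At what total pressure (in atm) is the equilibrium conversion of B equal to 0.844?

Let X = conversion of B (basis 1 mol B); extent of reaction ξ = X.
At extent ξ: n_B = 1 − X; n_D = 3 − 3X; n_A = 2X.
Total moles n_T = 4 − 2X.
Kp = p_A^2 / (p_B p_D^3) with p_i = (n_i/n_T)·P.
At X = 0.844: the mole-fraction product g(X) = Π y_i^ν_i = 952.5. Since Kp = g(X)·P^{-2}, P = (g/Kp)^(1/2) = (952.5/92.1)^(1/2) = 3.22 atm.

P = 3.22 atm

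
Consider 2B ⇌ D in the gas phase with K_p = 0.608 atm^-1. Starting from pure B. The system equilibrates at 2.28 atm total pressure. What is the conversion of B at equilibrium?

X = 0.609

Let X = conversion of B (basis 1 mol B); extent of reaction ξ = 0.5X.
At extent ξ: n_B = 1 − X; n_D = 0.5X.
n_T = Σnᵢ = 1 − 0.5X.
With p_i = (n_i/n_T)P, K_p = p_D / (p_B^2).
Setting this equal to 0.608 atm^-1 and taking the physical root (0 < X < 1) gives X = 0.609.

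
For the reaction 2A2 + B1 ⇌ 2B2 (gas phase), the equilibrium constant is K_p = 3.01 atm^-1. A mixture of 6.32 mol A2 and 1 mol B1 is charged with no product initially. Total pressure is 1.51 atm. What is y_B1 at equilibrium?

y_B1 = 0.027

Basis: 1 mol B1 initially; let X = conversion of B1. Extent ξ = X.
Moles: n_A2 = 6.32 − 2X; n_B1 = 1 − X; n_B2 = 2X.
Total moles n_T = 7.32 − X.
y_i = n_i/n_T, p_i = y_i·P. K_p = p_B2^2 / (p_A2^2 p_B1).
This yields a degree-3 equation in X; solving on (0,1), X = 0.823.
Then n_B1 = 0.177, n_T = 6.5, so y_B1 = 0.027.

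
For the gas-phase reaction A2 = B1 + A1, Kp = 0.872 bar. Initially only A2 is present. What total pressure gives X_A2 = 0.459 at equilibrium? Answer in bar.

P = 3.27 bar

Take 1 mol A2 as basis and let X be its fractional conversion, so ξ = X.
At extent ξ: n_A2 = 1 − X; n_B1 = X; n_A1 = X.
Total moles n_T = 1 + X.
Kp = p_B1 p_A1 / (p_A2) with p_i = (n_i/n_T)·P.
At X = 0.459: the mole-fraction product g(X) = Π y_i^ν_i = 0.2669. Since Kp = g(X)·P^{1}, P = (Kp/g)^(1/1) = (0.872/0.2669)^(1/1) = 3.27 bar.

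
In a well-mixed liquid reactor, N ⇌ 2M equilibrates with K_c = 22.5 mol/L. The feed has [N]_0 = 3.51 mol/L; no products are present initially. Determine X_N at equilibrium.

Let X = conversion of N; extent ξ = 3.51·X mol/L.
Concentrations: [N] = 3.51 − 3.51X; [M] = 7.02X.
K_c = [M]^2 / ([N]).
This equals 22.5 at X = 0.697 (the root in 0 < X < 1).

X = 0.697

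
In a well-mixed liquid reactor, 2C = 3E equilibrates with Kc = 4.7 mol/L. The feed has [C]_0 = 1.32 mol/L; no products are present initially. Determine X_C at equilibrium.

Let X = conversion of C; extent ξ = 1.32X/2 mol/L.
Concentrations: [C] = 1.32 − 1.32X; [E] = 1.98X.
Kc = [E]^3 / ([C]^2).
Solving Kc = 4.7 for X ∈ (0,1): X = 0.575.

X = 0.575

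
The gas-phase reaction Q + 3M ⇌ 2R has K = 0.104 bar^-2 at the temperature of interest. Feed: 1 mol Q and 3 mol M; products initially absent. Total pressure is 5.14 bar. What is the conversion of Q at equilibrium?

X = 0.437

Let X = conversion of Q (basis 1 mol Q); extent of reaction ξ = X.
Mole table: n_Q = 1 − X; n_M = 3 − 3X; n_R = 2X.
Total moles n_T = 4 − 2X.
Mole fractions y_i = n_i/n_T; K = p_R^2 / (p_Q p_M^3) with p_i = y_i·P.
Substituting and setting equal to 0.104 bar^-2 gives a polynomial in X; the root in (0,1) is X = 0.437.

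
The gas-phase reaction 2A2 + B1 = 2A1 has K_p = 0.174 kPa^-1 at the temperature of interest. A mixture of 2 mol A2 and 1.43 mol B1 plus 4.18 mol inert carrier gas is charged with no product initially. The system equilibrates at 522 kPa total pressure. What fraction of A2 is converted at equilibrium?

Basis: 2 mol A2 initially; let X = conversion of A2. Extent ξ = X.
At extent ξ: n_A2 = 2 − 2X; n_B1 = 1.43 − X; n_A1 = 2X; n_I = 4.18 (inert).
Summing: n_T = 7.61 − X.
Mole fractions y_i = n_i/n_T; K_p = p_A1^2 / (p_A2^2 p_B1) with p_i = y_i·P.
Substituting and setting equal to 0.174 kPa^-1 gives a polynomial in X; the root in (0,1) is X = 0.750.

X = 0.750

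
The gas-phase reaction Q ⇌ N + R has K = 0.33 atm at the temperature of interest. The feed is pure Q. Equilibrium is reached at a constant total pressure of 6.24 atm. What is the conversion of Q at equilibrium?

Basis: 1 mol Q initially; let X = conversion of Q. Extent ξ = X.
At extent ξ: n_Q = 1 − X; n_N = X; n_R = X.
Summing: n_T = 1 + X.
y_i = n_i/n_T, p_i = y_i·P. K = p_N p_R / (p_Q).
Substituting and setting equal to 0.33 atm gives a polynomial in X; the root in (0,1) is X = 0.224.

X = 0.224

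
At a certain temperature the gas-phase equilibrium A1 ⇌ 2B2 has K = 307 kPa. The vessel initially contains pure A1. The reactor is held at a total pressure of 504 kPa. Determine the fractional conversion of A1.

Let X = conversion of A1 (basis 1 mol A1); extent of reaction ξ = X.
Moles: n_A1 = 1 − X; n_B2 = 2X.
n_T = Σnᵢ = 1 + X.
Mole fractions y_i = n_i/n_T; K = p_B2^2 / (p_A1) with p_i = y_i·P.
Equating to 307 kPa and solving on 0 < X < 1: X = 0.364.

X = 0.364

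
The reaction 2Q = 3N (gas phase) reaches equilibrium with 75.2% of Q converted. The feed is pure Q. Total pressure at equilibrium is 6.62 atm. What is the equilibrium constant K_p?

K_p = 112 atm

Let X = conversion of Q (basis 1 mol Q); extent of reaction ξ = 0.5X.
At extent ξ: n_Q = 1 − X; n_N = 1.5X.
n_T = Σnᵢ = 1 + 0.5X.
At X = 0.752: n_Q = 0.248, n_N = 1.13, n_T = 1.38.
p_i = (n_i/n_T)·P. K_p = p_N^3 / (p_Q^2) = 112 atm.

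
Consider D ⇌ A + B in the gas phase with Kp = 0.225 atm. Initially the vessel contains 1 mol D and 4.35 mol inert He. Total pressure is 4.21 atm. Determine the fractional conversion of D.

X = 0.422

Basis: 1 mol D initially; let X = conversion of D. Extent ξ = X.
Mole table: n_D = 1 − X; n_A = X; n_B = X; n_I = 4.35 (inert).
Total moles n_T = 5.35 + X.
With p_i = (n_i/n_T)P, Kp = p_A p_B / (p_D).
This yields a degree-2 equation in X; solving on (0,1), X = 0.422.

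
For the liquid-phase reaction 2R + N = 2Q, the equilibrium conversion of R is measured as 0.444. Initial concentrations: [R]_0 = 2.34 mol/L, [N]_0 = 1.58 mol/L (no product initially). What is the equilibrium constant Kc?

Kc = 0.601 L/mol

Let X = conversion of R.
Concentrations: [R] = 2.34 − 2.34X; [N] = 1.58 − 1.17X; [Q] = 2.34X.
At X = 0.444: [R] = 1.3, [N] = 1.06, [Q] = 1.04.
Kc = [Q]^2 / ([R]^2 [N]) = 0.601 L/mol.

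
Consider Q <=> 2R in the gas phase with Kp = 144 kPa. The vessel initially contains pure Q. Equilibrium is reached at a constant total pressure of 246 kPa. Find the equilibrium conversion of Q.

Let X = conversion of Q (basis 1 mol Q); extent of reaction ξ = X.
Moles: n_Q = 1 − X; n_R = 2X.
n_T = Σnᵢ = 1 + X.
Mole fractions y_i = n_i/n_T; Kp = p_R^2 / (p_Q) with p_i = y_i·P.
Equating to 144 kPa and solving on 0 < X < 1: X = 0.357.

X = 0.357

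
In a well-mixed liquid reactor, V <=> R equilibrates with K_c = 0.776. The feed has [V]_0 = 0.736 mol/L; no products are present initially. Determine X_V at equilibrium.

Let X = conversion of V; extent ξ = 0.736·X mol/L.
Concentrations: [V] = 0.736 − 0.736X; [R] = 0.736X.
K_c = [R] / ([V]).
Solving K_c = 0.776 for X ∈ (0,1): X = 0.437.

X = 0.437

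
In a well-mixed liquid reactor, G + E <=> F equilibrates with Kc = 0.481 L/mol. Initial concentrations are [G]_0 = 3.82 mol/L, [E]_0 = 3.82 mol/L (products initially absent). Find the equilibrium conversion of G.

X = 0.486

Let X = conversion of G; extent ξ = 3.82·X mol/L.
Concentrations: [G] = 3.82 − 3.82X; [E] = 3.82 − 3.82X; [F] = 3.82X.
Kc = [F] / ([G] [E]).
This equals 0.481 at X = 0.486 (the root in 0 < X < 1).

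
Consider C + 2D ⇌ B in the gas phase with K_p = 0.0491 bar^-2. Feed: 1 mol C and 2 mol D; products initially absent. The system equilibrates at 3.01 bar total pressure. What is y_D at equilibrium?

Take 1 mol C as basis and let X be its fractional conversion, so ξ = X.
At extent ξ: n_C = 1 − X; n_D = 2 − 2X; n_B = X.
Summing: n_T = 3 − 2X.
With p_i = (n_i/n_T)P, K_p = p_B / (p_C p_D^2).
Substituting and setting equal to 0.0491 bar^-2 gives a polynomial in X; the root in (0,1) is X = 0.150.
Then n_D = 1.7, n_T = 2.7, so y_D = 0.630.

y_D = 0.630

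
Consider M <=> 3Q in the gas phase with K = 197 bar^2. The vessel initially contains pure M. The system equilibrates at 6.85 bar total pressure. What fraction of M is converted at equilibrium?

X = 0.658

Basis: 1 mol M initially; let X = conversion of M. Extent ξ = X.
Mole table: n_M = 1 − X; n_Q = 3X.
Total moles n_T = 1 + 2X.
With p_i = (n_i/n_T)P, K = p_Q^3 / (p_M).
Substituting and setting equal to 197 bar^2 gives a polynomial in X; the root in (0,1) is X = 0.658.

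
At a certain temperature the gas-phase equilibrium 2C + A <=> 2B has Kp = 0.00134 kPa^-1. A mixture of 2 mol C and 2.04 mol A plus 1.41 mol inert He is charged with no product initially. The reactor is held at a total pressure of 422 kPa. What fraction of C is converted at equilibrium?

X = 0.304

Basis: 2 mol C initially; let X = conversion of C. Extent ξ = X.
Moles: n_C = 2 − 2X; n_A = 2.04 − X; n_B = 2X; n_I = 1.41 (inert).
Total moles n_T = 5.45 − X.
Mole fractions y_i = n_i/n_T; Kp = p_B^2 / (p_C^2 p_A) with p_i = y_i·P.
Equating to 0.00134 kPa^-1 and solving on 0 < X < 1: X = 0.304.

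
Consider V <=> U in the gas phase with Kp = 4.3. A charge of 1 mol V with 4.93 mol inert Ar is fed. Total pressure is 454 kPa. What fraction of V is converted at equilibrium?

X = 0.811

Basis: 1 mol V initially; let X = conversion of V. Extent ξ = X.
Moles: n_V = 1 − X; n_U = X; n_I = 4.93 (inert).
Total moles n_T = 5.93 (Δν = 0, constant).
Mole fractions y_i = n_i/n_T; Kp = p_U / (p_V) with p_i = y_i·P.
This yields a degree-1 equation in X; solving on (0,1), X = 0.811.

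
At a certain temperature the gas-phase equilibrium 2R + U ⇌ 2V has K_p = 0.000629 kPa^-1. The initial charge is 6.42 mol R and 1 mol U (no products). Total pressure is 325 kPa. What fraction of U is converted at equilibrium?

X = 0.380

Basis: 1 mol U initially; let X = conversion of U. Extent ξ = X.
At extent ξ: n_R = 6.42 − 2X; n_U = 1 − X; n_V = 2X.
Total moles n_T = 7.42 − X.
With p_i = (n_i/n_T)P, K_p = p_V^2 / (p_R^2 p_U).
This yields a degree-3 equation in X; solving on (0,1), X = 0.380.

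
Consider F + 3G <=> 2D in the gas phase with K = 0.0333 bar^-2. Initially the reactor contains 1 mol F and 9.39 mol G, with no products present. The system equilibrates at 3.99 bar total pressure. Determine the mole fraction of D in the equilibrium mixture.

Basis: 1 mol F initially; let X = conversion of F. Extent ξ = X.
Species balance: n_F = 1 − X; n_G = 9.39 − 3X; n_D = 2X.
Summing: n_T = 10.4 − 2X.
Mole fractions y_i = n_i/n_T; K = p_D^2 / (p_F p_G^3) with p_i = y_i·P.
Equating to 0.0333 bar^-2 and solving on 0 < X < 1: X = 0.559.
Then n_D = 1.12, n_T = 9.27, so y_D = 0.121.

y_D = 0.121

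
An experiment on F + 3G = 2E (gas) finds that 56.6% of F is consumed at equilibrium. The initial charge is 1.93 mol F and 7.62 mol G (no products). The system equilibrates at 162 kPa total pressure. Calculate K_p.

K_p = 0.000144 kPa^-2

Let X = conversion of F (basis 1.93 mol F); extent of reaction ξ = 1.93X.
At extent ξ: n_F = 1.93 − 1.93X; n_G = 7.62 − 5.79X; n_E = 3.86X.
n_T = Σnᵢ = 9.55 − 3.86X.
At X = 0.566: n_F = 0.838, n_G = 4.34, n_E = 2.18, n_T = 7.37.
p_i = (n_i/n_T)·P. K_p = p_E^2 / (p_F p_G^3) = 0.000144 kPa^-2.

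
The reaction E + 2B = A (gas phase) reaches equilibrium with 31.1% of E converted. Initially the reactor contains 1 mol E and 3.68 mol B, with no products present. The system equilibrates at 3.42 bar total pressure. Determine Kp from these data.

Basis: 1 mol E initially; let X = conversion of E. Extent ξ = X.
At extent ξ: n_E = 1 − X; n_B = 3.68 − 2X; n_A = X.
Total moles n_T = 4.68 − 2X.
At X = 0.311: n_E = 0.689, n_B = 3.06, n_A = 0.311, n_T = 4.06.
p_i = (n_i/n_T)·P. Kp = p_A / (p_E p_B^2) = 0.068 bar^-2.

Kp = 0.068 bar^-2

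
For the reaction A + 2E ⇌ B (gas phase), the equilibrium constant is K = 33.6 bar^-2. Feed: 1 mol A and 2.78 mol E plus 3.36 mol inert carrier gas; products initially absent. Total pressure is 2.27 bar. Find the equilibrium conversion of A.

X = 0.867

Take 1 mol A as basis and let X be its fractional conversion, so ξ = X.
Moles: n_A = 1 − X; n_E = 2.78 − 2X; n_B = X; n_I = 3.36 (inert).
Summing: n_T = 7.14 − 2X.
With p_i = (n_i/n_T)P, K = p_B / (p_A p_E^2).
Substituting and setting equal to 33.6 bar^-2 gives a polynomial in X; the root in (0,1) is X = 0.867.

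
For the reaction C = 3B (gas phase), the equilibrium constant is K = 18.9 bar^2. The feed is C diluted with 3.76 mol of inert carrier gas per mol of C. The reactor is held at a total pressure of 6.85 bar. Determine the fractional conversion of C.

Basis: 1 mol C initially; let X = conversion of C. Extent ξ = X.
Mole table: n_C = 1 − X; n_B = 3X; n_I = 3.76 (inert).
n_T = Σnᵢ = 4.76 + 2X.
Mole fractions y_i = n_i/n_T; K = p_B^3 / (p_C) with p_i = y_i·P.
Setting this equal to 18.9 bar^2 and taking the physical root (0 < X < 1) gives X = 0.597.

X = 0.597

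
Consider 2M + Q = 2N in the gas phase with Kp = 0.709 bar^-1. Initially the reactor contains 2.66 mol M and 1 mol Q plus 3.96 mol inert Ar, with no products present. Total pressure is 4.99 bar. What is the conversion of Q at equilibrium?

X = 0.454

Basis: 1 mol Q initially; let X = conversion of Q. Extent ξ = X.
Moles: n_M = 2.66 − 2X; n_Q = 1 − X; n_N = 2X; n_I = 3.96 (inert).
Summing: n_T = 7.62 − X.
y_i = n_i/n_T, p_i = y_i·P. Kp = p_N^2 / (p_M^2 p_Q).
Equating to 0.709 bar^-1 and solving on 0 < X < 1: X = 0.454.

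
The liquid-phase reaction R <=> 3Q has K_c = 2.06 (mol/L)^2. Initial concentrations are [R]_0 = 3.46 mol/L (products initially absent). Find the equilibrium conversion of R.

Let X = conversion of R; extent ξ = 3.46·X mol/L.
Concentrations: [R] = 3.46 − 3.46X; [Q] = 10.4X.
K_c = [Q]^3 / ([R]).
Equating to 2.06 (mol/L)^2: the physical root is X = 0.174.

X = 0.174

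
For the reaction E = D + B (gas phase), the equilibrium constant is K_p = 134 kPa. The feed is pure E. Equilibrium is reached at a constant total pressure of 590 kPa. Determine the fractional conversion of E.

Basis: 1 mol E initially; let X = conversion of E. Extent ξ = X.
Mole table: n_E = 1 − X; n_D = X; n_B = X.
n_T = Σnᵢ = 1 + X.
Mole fractions y_i = n_i/n_T; K_p = p_D p_B / (p_E) with p_i = y_i·P.
Setting this equal to 134 kPa and taking the physical root (0 < X < 1) gives X = 0.430.

X = 0.430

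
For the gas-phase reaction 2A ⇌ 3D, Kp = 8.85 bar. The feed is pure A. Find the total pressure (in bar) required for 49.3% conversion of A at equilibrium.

P = 7.01 bar

Basis: 1 mol A initially; let X = conversion of A. Extent ξ = 0.5X.
Moles: n_A = 1 − X; n_D = 1.5X.
Total moles n_T = 1 + 0.5X.
Kp = p_D^3 / (p_A^2) with p_i = (n_i/n_T)·P.
At X = 0.493: the mole-fraction product g(X) = Π y_i^ν_i = 1.262. Since Kp = g(X)·P^{1}, P = (Kp/g)^(1/1) = (8.85/1.262)^(1/1) = 7.01 bar.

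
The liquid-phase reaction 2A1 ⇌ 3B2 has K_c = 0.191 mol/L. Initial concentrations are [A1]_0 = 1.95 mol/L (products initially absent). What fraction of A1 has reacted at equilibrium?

Let X = conversion of A1; extent ξ = 1.95X/2 mol/L.
Concentrations: [A1] = 1.95 − 1.95X; [B2] = 2.92X.
K_c = [B2]^3 / ([A1]^2).
This equals 0.191 at X = 0.253 (the root in 0 < X < 1).

X = 0.253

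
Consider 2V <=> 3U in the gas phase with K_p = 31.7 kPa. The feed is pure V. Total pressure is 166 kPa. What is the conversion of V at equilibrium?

X = 0.314

Take 1 mol V as basis and let X be its fractional conversion, so ξ = 0.5X.
Species balance: n_V = 1 − X; n_U = 1.5X.
Summing: n_T = 1 + 0.5X.
With p_i = (n_i/n_T)P, K_p = p_U^3 / (p_V^2).
Substituting and setting equal to 31.7 kPa gives a polynomial in X; the root in (0,1) is X = 0.314.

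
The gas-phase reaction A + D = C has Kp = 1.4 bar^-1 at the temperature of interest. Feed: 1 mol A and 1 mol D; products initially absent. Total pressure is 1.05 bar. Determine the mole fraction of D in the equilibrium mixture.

Basis: 1 mol A initially; let X = conversion of A. Extent ξ = X.
Species balance: n_A = 1 − X; n_D = 1 − X; n_C = X.
Summing: n_T = 2 − X.
y_i = n_i/n_T, p_i = y_i·P. Kp = p_C / (p_A p_D).
Equating to 1.4 bar^-1 and solving on 0 < X < 1: X = 0.364.
Then n_D = 0.636, n_T = 1.64, so y_D = 0.389.

y_D = 0.389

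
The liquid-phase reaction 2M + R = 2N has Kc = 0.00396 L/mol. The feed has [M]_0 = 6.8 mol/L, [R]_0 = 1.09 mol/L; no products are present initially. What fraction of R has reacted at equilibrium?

X = 0.176

Let X = conversion of R; extent ξ = 1.09·X mol/L.
Concentrations: [M] = 6.8 − 2.18X; [R] = 1.09 − 1.09X; [N] = 2.18X.
Kc = [N]^2 / ([M]^2 [R]).
Setting equal to 0.00396 and solving for X on (0,1) gives X = 0.176.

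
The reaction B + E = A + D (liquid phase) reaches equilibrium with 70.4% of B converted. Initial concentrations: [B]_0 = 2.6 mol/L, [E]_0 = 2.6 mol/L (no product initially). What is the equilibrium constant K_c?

Let X = conversion of B.
Concentrations: [B] = 2.6 − 2.6X; [E] = 2.6 − 2.6X; [A] = 2.6X; [D] = 2.6X.
At X = 0.704: [B] = 0.77, [E] = 0.77, [A] = 1.83, [D] = 1.83.
K_c = [A] [D] / ([B] [E]) = 5.66.

K_c = 5.66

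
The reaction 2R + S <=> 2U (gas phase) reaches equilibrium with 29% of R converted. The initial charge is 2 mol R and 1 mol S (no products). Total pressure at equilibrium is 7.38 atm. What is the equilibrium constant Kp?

Take 2 mol R as basis and let X be its fractional conversion, so ξ = X.
Mole table: n_R = 2 − 2X; n_S = 1 − X; n_U = 2X.
Total moles n_T = 3 − X.
At X = 0.29: n_R = 1.42, n_S = 0.71, n_U = 0.58, n_T = 2.71.
p_i = (n_i/n_T)·P. Kp = p_U^2 / (p_R^2 p_S) = 0.0863 atm^-1.

Kp = 0.0863 atm^-1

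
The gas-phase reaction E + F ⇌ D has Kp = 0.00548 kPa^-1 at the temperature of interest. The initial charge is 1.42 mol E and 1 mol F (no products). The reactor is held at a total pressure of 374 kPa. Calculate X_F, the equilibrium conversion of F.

X = 0.496

Let X = conversion of F (basis 1 mol F); extent of reaction ξ = X.
Mole table: n_E = 1.42 − X; n_F = 1 − X; n_D = X.
Total moles n_T = 2.42 − X.
Mole fractions y_i = n_i/n_T; Kp = p_D / (p_E p_F) with p_i = y_i·P.
Substituting and setting equal to 0.00548 kPa^-1 gives a polynomial in X; the root in (0,1) is X = 0.496.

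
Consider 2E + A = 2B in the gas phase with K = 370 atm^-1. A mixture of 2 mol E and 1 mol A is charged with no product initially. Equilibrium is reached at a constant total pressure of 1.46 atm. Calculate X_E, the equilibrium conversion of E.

Basis: 2 mol E initially; let X = conversion of E. Extent ξ = X.
Mole table: n_E = 2 − 2X; n_A = 1 − X; n_B = 2X.
n_T = Σnᵢ = 3 − X.
y_i = n_i/n_T, p_i = y_i·P. K = p_B^2 / (p_E^2 p_A).
Substituting and setting equal to 370 atm^-1 gives a polynomial in X; the root in (0,1) is X = 0.857.

X = 0.857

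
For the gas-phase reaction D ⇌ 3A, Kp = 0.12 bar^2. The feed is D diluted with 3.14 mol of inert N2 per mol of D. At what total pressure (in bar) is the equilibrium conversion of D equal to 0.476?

Let X = conversion of D (basis 1 mol D); extent of reaction ξ = X.
Moles: n_D = 1 − X; n_A = 3X; n_I = 3.14 (inert).
n_T = Σnᵢ = 4.14 + 2X.
Kp = p_A^3 / (p_D) with p_i = (n_i/n_T)·P.
At X = 0.476: the mole-fraction product g(X) = Π y_i^ν_i = 0.2143. Since Kp = g(X)·P^{2}, P = (Kp/g)^(1/2) = (0.12/0.2143)^(1/2) = 0.748 bar.

P = 0.748 bar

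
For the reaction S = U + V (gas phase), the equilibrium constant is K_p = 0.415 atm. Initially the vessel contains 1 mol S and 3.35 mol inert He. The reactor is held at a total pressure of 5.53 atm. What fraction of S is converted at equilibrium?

X = 0.446

Take 1 mol S as basis and let X be its fractional conversion, so ξ = X.
At extent ξ: n_S = 1 − X; n_U = X; n_V = X; n_I = 3.35 (inert).
Summing: n_T = 4.35 + X.
Mole fractions y_i = n_i/n_T; K_p = p_U p_V / (p_S) with p_i = y_i·P.
Equating to 0.415 atm and solving on 0 < X < 1: X = 0.446.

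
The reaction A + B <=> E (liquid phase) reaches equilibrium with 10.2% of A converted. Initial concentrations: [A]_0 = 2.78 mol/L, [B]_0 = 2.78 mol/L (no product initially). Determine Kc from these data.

Let X = conversion of A.
Concentrations: [A] = 2.78 − 2.78X; [B] = 2.78 − 2.78X; [E] = 2.78X.
At X = 0.102: [A] = 2.5, [B] = 2.5, [E] = 0.284.
Kc = [E] / ([A] [B]) = 0.0455 L/mol.

Kc = 0.0455 L/mol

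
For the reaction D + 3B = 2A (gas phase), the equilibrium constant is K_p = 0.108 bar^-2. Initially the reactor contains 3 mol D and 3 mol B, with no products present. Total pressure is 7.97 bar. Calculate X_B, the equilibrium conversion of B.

X = 0.585

Let X = conversion of B (basis 3 mol B); extent of reaction ξ = X.
Mole table: n_D = 3 − X; n_B = 3 − 3X; n_A = 2X.
Total moles n_T = 6 − 2X.
y_i = n_i/n_T, p_i = y_i·P. K_p = p_A^2 / (p_D p_B^3).
This yields a degree-4 equation in X; solving on (0,1), X = 0.585.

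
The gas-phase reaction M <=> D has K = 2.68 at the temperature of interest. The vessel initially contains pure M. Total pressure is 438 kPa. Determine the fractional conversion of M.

Basis: 1 mol M initially; let X = conversion of M. Extent ξ = X.
Species balance: n_M = 1 − X; n_D = X.
Total moles n_T = 1 (Δν = 0, constant).
Mole fractions y_i = n_i/n_T; K = p_D / (p_M) with p_i = y_i·P.
Substituting and setting equal to 2.68 gives a polynomial in X; the root in (0,1) is X = 0.728.

X = 0.728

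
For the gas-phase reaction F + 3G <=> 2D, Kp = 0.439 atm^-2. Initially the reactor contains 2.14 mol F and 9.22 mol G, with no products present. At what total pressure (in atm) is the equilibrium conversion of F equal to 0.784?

Basis: 2.14 mol F initially; let X = conversion of F. Extent ξ = 2.14X.
At extent ξ: n_F = 2.14 − 2.14X; n_G = 9.22 − 6.42X; n_D = 4.28X.
Summing: n_T = 11.4 − 4.28X.
Kp = p_D^2 / (p_F p_G^3) with p_i = (n_i/n_T)·P.
At X = 0.784: the mole-fraction product g(X) = Π y_i^ν_i = 21.27. Since Kp = g(X)·P^{-2}, P = (g/Kp)^(1/2) = (21.27/0.439)^(1/2) = 6.96 atm.

P = 6.96 atm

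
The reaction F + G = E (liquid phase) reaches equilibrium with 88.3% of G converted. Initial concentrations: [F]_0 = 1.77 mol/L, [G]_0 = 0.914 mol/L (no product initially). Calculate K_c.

K_c = 7.84 L/mol

Let X = conversion of G.
Concentrations: [F] = 1.77 − 0.914X; [G] = 0.914 − 0.914X; [E] = 0.914X.
At X = 0.883: [F] = 0.963, [G] = 0.107, [E] = 0.807.
K_c = [E] / ([F] [G]) = 7.84 L/mol.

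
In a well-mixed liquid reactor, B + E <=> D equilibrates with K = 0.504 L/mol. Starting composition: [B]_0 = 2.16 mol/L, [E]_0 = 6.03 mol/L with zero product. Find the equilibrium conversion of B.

X = 0.695

Let X = conversion of B; extent ξ = 2.16·X mol/L.
Concentrations: [B] = 2.16 − 2.16X; [E] = 6.03 − 2.16X; [D] = 2.16X.
K = [D] / ([B] [E]).
Solving K = 0.504 for X ∈ (0,1): X = 0.695.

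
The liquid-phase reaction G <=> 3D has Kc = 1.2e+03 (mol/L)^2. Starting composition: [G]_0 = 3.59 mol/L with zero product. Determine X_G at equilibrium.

X = 0.833

Let X = conversion of G; extent ξ = 3.59·X mol/L.
Concentrations: [G] = 3.59 − 3.59X; [D] = 10.8X.
Kc = [D]^3 / ([G]).
Setting equal to 1.2e+03 and solving for X on (0,1) gives X = 0.833.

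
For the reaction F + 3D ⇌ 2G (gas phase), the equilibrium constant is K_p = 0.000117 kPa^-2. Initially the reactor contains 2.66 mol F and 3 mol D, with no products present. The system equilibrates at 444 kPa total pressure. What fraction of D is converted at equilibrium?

X = 0.694

Take 3 mol D as basis and let X be its fractional conversion, so ξ = X.
At extent ξ: n_F = 2.66 − X; n_D = 3 − 3X; n_G = 2X.
Total moles n_T = 5.66 − 2X.
Mole fractions y_i = n_i/n_T; K_p = p_G^2 / (p_F p_D^3) with p_i = y_i·P.
Equating to 0.000117 kPa^-2 and solving on 0 < X < 1: X = 0.694.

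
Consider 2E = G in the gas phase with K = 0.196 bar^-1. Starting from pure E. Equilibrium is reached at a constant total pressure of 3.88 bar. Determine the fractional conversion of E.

Take 1 mol E as basis and let X be its fractional conversion, so ξ = 0.5X.
Moles: n_E = 1 − X; n_G = 0.5X.
n_T = Σnᵢ = 1 − 0.5X.
Mole fractions y_i = n_i/n_T; K = p_G / (p_E^2) with p_i = y_i·P.
Substituting and setting equal to 0.196 bar^-1 gives a polynomial in X; the root in (0,1) is X = 0.503.

X = 0.503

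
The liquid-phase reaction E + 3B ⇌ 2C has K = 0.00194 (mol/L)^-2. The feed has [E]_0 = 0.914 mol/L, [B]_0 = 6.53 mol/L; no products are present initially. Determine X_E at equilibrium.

Let X = conversion of E; extent ξ = 0.914·X mol/L.
Concentrations: [E] = 0.914 − 0.914X; [B] = 6.53 − 2.74X; [C] = 1.83X.
K = [C]^2 / ([E] [B]^3).
Setting equal to 0.00194 and solving for X on (0,1) gives X = 0.273.

X = 0.273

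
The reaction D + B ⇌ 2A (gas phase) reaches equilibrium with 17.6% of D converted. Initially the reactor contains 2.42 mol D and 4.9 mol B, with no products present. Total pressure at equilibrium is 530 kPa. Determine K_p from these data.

Take 2.42 mol D as basis and let X be its fractional conversion, so ξ = 2.42X.
Moles: n_D = 2.42 − 2.42X; n_B = 4.9 − 2.42X; n_A = 4.84X.
Total moles n_T = 7.32 (Δν = 0, constant).
At X = 0.176: n_D = 1.99, n_B = 4.47, n_A = 0.852, n_T = 7.32.
p_i = (n_i/n_T)·P. K_p = p_A^2 / (p_D p_B) = 0.0813.

K_p = 0.0813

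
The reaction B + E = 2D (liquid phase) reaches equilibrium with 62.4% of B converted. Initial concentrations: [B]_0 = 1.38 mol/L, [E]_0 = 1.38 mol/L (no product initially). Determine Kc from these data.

Kc = 11

Let X = conversion of B.
Concentrations: [B] = 1.38 − 1.38X; [E] = 1.38 − 1.38X; [D] = 2.76X.
At X = 0.624: [B] = 0.519, [E] = 0.519, [D] = 1.72.
Kc = [D]^2 / ([B] [E]) = 11.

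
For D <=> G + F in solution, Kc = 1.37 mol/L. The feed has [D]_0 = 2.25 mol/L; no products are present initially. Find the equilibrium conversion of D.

X = 0.533

Let X = conversion of D; extent ξ = 2.25·X mol/L.
Concentrations: [D] = 2.25 − 2.25X; [G] = 2.25X; [F] = 2.25X.
Kc = [G] [F] / ([D]).
This equals 1.37 at X = 0.533 (the root in 0 < X < 1).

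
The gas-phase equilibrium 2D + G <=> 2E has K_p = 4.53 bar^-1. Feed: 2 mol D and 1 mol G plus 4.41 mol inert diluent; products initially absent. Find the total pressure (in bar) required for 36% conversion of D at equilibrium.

P = 0.769 bar

Take 2 mol D as basis and let X be its fractional conversion, so ξ = X.
Moles: n_D = 2 − 2X; n_G = 1 − X; n_E = 2X; n_I = 4.41 (inert).
n_T = Σnᵢ = 7.41 − X.
K_p = p_E^2 / (p_D^2 p_G) with p_i = (n_i/n_T)·P.
At X = 0.36: the mole-fraction product g(X) = Π y_i^ν_i = 3.485. Since K_p = g(X)·P^{-1}, P = (g/K_p)^(1/1) = (3.485/4.53)^(1/1) = 0.769 bar.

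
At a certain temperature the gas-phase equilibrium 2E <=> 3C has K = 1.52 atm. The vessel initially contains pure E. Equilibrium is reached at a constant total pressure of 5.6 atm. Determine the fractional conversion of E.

X = 0.344

Basis: 1 mol E initially; let X = conversion of E. Extent ξ = 0.5X.
At extent ξ: n_E = 1 − X; n_C = 1.5X.
Total moles n_T = 1 + 0.5X.
y_i = n_i/n_T, p_i = y_i·P. K = p_C^3 / (p_E^2).
Setting this equal to 1.52 atm and taking the physical root (0 < X < 1) gives X = 0.344.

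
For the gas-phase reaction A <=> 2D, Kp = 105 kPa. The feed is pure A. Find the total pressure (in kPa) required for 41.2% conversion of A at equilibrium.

P = 128 kPa

Basis: 1 mol A initially; let X = conversion of A. Extent ξ = X.
At extent ξ: n_A = 1 − X; n_D = 2X.
Total moles n_T = 1 + X.
Kp = p_D^2 / (p_A) with p_i = (n_i/n_T)·P.
At X = 0.412: the mole-fraction product g(X) = Π y_i^ν_i = 0.8178. Since Kp = g(X)·P^{1}, P = (Kp/g)^(1/1) = (105/0.8178)^(1/1) = 128 kPa.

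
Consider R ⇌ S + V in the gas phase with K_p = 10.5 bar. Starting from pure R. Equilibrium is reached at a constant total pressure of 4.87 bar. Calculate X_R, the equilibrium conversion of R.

X = 0.827

Let X = conversion of R (basis 1 mol R); extent of reaction ξ = X.
Species balance: n_R = 1 − X; n_S = X; n_V = X.
n_T = Σnᵢ = 1 + X.
y_i = n_i/n_T, p_i = y_i·P. K_p = p_S p_V / (p_R).
Setting this equal to 10.5 bar and taking the physical root (0 < X < 1) gives X = 0.827.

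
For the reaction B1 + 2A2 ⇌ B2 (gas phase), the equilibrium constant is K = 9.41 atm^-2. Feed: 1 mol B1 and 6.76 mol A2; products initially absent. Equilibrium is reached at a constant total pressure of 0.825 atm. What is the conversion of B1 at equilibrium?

Take 1 mol B1 as basis and let X be its fractional conversion, so ξ = X.
At extent ξ: n_B1 = 1 − X; n_A2 = 6.76 − 2X; n_B2 = X.
Total moles n_T = 7.76 − 2X.
With p_i = (n_i/n_T)P, K = p_B2 / (p_B1 p_A2^2).
Setting this equal to 9.41 atm^-2 and taking the physical root (0 < X < 1) gives X = 0.818.

X = 0.818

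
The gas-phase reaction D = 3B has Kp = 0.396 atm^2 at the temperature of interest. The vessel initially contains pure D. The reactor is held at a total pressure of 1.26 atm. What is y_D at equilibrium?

y_D = 0.500

Basis: 1 mol D initially; let X = conversion of D. Extent ξ = X.
Species balance: n_D = 1 − X; n_B = 3X.
Total moles n_T = 1 + 2X.
Mole fractions y_i = n_i/n_T; Kp = p_B^3 / (p_D) with p_i = y_i·P.
This yields a degree-3 equation in X; solving on (0,1), X = 0.250.
Then n_D = 0.75, n_T = 1.5, so y_D = 0.500.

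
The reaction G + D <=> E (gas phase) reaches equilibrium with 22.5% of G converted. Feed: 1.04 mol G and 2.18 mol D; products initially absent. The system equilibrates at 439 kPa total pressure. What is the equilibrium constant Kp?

Let X = conversion of G (basis 1.04 mol G); extent of reaction ξ = 1.04X.
Mole table: n_G = 1.04 − 1.04X; n_D = 2.18 − 1.04X; n_E = 1.04X.
Total moles n_T = 3.22 − 1.04X.
At X = 0.225: n_G = 0.806, n_D = 1.95, n_E = 0.234, n_T = 2.99.
p_i = (n_i/n_T)·P. Kp = p_E / (p_G p_D) = 0.00101 kPa^-1.

Kp = 0.00101 kPa^-1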